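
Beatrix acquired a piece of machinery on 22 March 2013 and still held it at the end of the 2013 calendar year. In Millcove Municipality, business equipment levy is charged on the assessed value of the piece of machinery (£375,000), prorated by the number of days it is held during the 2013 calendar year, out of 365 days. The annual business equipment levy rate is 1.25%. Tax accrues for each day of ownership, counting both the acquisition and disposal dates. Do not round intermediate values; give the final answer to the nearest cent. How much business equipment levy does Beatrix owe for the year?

£3,660.10

Days held (22 March – 31 December 2013): 285 out of 365
Tax = £375,000 × 1.25% × 285/365 = £3,660.1027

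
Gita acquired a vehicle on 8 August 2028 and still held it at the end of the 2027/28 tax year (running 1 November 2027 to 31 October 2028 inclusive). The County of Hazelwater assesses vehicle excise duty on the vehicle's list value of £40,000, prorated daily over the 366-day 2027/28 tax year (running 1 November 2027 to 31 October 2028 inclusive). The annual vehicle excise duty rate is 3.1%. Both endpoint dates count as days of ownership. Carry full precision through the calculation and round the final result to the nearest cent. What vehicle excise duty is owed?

Days held (8 August – 31 October 2028): 85 out of 366
Tax = £40,000 × 3.1% × 85/366 = £287.9781

£287.98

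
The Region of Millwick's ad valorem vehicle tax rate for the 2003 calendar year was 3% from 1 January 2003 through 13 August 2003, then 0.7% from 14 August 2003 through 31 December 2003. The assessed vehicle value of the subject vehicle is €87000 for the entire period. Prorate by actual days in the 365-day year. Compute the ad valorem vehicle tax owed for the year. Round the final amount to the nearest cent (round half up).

1 January – 13 August 2003: 225 days at 3% → €87000 × 3% × 225/365 = €1608.9041
14 August – 31 December 2003: 140 days at 0.7% → €87000 × 0.7% × 140/365 = €233.5890
Total = €1842.4932

€1842.49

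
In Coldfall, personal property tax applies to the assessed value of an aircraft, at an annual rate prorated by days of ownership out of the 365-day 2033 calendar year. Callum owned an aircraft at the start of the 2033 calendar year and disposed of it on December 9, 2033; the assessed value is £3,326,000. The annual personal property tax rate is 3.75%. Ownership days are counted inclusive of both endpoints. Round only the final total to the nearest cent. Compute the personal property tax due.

£117,207.33

Days held (January 1 – December 9, 2033): 343 out of 365
Tax = £3,326,000 × 3.75% × 343/365 = £117,207.3288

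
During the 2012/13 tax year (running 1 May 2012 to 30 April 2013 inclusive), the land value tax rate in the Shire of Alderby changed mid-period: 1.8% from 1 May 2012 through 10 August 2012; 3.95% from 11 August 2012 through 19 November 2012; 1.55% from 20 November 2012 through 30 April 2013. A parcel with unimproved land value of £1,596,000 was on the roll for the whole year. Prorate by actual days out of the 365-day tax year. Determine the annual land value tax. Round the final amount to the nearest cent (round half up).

£36,452.20

1 May – 10 August 2012: 102 days at 1.8% → £1,596,000 × 1.8% × 102/365 = £8,028.0986
11 August – 19 November 2012: 101 days at 3.95% → £1,596,000 × 3.95% × 101/365 = £17,444.4986
20 November 2012 – 30 April 2013: 162 days at 1.55% → £1,596,000 × 1.55% × 162/365 = £10,979.6055
Total = £36,452.2027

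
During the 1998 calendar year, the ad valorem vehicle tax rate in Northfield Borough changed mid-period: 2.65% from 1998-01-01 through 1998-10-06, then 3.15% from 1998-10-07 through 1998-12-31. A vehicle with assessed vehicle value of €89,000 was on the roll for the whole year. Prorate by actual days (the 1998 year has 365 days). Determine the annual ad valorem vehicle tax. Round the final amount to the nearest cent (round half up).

1998-01-01 to 1998-10-06: 279 days at 2.65% → €89,000 × 2.65% × 279/365 = €1,802.7986
1998-10-07 to 1998-12-31: 86 days at 3.15% → €89,000 × 3.15% × 86/365 = €660.5507
Total = €2,463.3493

€2,463.35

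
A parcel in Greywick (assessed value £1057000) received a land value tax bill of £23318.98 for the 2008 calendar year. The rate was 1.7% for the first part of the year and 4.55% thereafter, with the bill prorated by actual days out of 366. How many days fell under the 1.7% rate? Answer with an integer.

Let d = days at the first rate; then 366 − d days at the second rate.
£1057000 × [1.7%·d + 4.55%·(366−d)] / 366 = £23318.98
Solving gives d = 301, so the new rate took effect on October 28, 2008.

301 days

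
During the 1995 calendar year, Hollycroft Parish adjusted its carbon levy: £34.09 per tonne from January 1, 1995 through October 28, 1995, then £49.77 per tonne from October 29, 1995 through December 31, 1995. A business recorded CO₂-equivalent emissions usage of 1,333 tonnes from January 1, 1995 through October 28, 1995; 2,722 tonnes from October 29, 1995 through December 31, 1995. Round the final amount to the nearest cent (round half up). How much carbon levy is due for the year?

January 1 – October 28, 1995: 1,333 tonnes at £34.09/tonne → £45441.97
October 29 – December 31, 1995: 2,722 tonnes at £49.77/tonne → £135473.94

£180915.91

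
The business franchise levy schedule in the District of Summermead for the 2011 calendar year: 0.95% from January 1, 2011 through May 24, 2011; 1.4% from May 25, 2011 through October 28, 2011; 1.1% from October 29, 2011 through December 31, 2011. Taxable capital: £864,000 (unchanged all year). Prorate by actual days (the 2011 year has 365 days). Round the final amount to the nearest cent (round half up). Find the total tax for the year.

£10,107.62

January 1 – May 24, 2011: 144 days at 0.95% → £864,000 × 0.95% × 144/365 = £3,238.2247
May 25 – October 28, 2011: 157 days at 1.4% → £864,000 × 1.4% × 157/365 = £5,202.9370
October 29 – December 31, 2011: 64 days at 1.1% → £864,000 × 1.1% × 64/365 = £1,666.4548
Total = £10,107.6164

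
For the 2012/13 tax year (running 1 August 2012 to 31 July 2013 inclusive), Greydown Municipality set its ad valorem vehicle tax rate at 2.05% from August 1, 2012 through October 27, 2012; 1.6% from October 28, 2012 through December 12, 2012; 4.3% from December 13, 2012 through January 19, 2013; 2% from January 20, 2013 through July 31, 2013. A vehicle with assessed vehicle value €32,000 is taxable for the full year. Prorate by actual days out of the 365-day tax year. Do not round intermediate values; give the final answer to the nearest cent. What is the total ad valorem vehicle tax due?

€704.35

August 1 – October 27, 2012: 88 days at 2.05% → €32,000 × 2.05% × 88/365 = €158.1589
October 28 – December 12, 2012: 46 days at 1.6% → €32,000 × 1.6% × 46/365 = €64.5260
December 13, 2012 – January 19, 2013: 38 days at 4.3% → €32,000 × 4.3% × 38/365 = €143.2548
January 20 – July 31, 2013: 193 days at 2% → €32,000 × 2% × 193/365 = €338.4110
Total = €704.3507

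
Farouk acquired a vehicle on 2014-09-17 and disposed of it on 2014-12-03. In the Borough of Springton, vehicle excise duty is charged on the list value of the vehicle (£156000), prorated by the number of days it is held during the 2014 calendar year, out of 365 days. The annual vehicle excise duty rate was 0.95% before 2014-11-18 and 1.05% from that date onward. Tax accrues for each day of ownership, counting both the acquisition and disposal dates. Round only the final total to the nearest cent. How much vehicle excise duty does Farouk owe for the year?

£323.54

2014-09-17 to 2014-11-17: 62 days at 0.95% → £156000 × 0.95% × 62/365 = £251.7370
2014-11-18 to 2014-12-03: 16 days at 1.05% → £156000 × 1.05% × 16/365 = £71.8027
Total = £323.5397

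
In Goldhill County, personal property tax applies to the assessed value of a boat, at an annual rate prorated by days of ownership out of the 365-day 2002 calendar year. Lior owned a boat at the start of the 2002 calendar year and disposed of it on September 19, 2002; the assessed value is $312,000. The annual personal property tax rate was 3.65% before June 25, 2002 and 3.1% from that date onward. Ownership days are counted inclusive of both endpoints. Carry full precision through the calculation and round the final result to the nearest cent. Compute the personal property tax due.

January 1 – June 24, 2002: 175 days at 3.65% → $312,000 × 3.65% × 175/365 = $5,460.0000
June 25 – September 19, 2002: 87 days at 3.1% → $312,000 × 3.1% × 87/365 = $2,305.3808
Total = $7,765.3808

$7,765.38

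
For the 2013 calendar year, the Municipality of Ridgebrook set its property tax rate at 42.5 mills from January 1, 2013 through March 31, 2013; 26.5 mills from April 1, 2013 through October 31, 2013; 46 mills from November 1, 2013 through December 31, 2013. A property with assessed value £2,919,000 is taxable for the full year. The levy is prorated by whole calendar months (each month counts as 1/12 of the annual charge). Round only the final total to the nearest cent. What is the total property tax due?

January 1 – March 31, 2013: 3 months at 42.5 mills → £2,919,000 × 4.25% × 3/12 = £31,014.3750
April 1 – October 31, 2013: 7 months at 26.5 mills → £2,919,000 × 2.65% × 7/12 = £45,122.8750
November 1 – December 31, 2013: 2 months at 46 mills → £2,919,000 × 4.6% × 2/12 = £22,379.0000
Total = £98,516.2500

£98,516.25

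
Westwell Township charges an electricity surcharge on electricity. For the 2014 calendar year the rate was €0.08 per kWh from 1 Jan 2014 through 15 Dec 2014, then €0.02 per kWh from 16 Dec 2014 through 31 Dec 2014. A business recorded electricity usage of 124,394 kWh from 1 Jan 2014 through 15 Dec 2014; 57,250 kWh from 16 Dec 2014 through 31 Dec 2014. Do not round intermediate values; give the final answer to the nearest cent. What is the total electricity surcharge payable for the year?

1 Jan – 15 Dec 2014: 124,394 kWh at €0.08/kWh → €9,951.52
16 Dec – 31 Dec 2014: 57,250 kWh at €0.02/kWh → €1,145.00

€11,096.52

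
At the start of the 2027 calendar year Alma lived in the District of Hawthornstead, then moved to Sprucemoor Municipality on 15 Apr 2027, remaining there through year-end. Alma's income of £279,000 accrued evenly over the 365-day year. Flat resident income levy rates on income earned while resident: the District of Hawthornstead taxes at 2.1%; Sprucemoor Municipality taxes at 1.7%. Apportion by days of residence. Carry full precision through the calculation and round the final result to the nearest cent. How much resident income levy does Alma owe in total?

The District of Hawthornstead, 1 Jan – 14 Apr 2027: 104 days → £279,000 × 2.1% × 104/365 = £1,669.4137
Sprucemoor Municipality, 15 Apr – 31 Dec 2027: 261 days → £279,000 × 1.7% × 261/365 = £3,391.5699
Total = £5,060.9836

£5,060.98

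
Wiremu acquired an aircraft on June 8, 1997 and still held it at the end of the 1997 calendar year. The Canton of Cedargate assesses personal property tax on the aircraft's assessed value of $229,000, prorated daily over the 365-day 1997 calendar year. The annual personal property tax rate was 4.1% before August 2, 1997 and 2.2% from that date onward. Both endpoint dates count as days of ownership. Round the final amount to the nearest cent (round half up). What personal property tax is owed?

June 8 – August 1, 1997: 55 days at 4.1% → $229,000 × 4.1% × 55/365 = $1,414.7808
August 2 – December 31, 1997: 152 days at 2.2% → $229,000 × 2.2% × 152/365 = $2,098.0164
Total = $3,512.7973

$3,512.80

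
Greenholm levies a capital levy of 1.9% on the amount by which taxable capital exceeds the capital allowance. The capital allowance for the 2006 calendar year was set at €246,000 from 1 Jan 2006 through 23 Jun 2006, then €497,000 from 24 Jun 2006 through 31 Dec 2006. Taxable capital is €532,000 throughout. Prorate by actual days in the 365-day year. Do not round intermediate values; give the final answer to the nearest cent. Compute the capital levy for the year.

€2,938.44

1 Jan – 23 Jun 2006: 174 days, exemption €246,000 → (€532,000 − €246,000) × 1.9% × 174/365 = €2,590.4548
24 Jun – 31 Dec 2006: 191 days, exemption €497,000 → (€532,000 − €497,000) × 1.9% × 191/365 = €347.9863
Total = €2,938.4411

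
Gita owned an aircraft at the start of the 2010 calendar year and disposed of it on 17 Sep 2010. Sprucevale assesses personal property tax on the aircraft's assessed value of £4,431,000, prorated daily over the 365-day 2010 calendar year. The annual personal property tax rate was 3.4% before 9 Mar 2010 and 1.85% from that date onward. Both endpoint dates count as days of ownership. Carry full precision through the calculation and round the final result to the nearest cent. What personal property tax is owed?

1 Jan – 8 Mar 2010: 67 days at 3.4% → £4,431,000 × 3.4% × 67/365 = £27,654.2959
9 Mar – 17 Sep 2010: 193 days at 1.85% → £4,431,000 × 1.85% × 193/365 = £43,344.8918
Total = £70,999.1877

£70,999.19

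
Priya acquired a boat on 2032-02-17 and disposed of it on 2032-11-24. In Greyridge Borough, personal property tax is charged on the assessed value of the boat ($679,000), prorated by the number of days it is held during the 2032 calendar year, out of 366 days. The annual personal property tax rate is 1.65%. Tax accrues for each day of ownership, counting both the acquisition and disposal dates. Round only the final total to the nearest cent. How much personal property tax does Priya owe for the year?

Days held (2032-02-17 to 2032-11-24): 282 out of 366
Tax = $679,000 × 1.65% × 282/366 = $8,632.2049

$8,632.20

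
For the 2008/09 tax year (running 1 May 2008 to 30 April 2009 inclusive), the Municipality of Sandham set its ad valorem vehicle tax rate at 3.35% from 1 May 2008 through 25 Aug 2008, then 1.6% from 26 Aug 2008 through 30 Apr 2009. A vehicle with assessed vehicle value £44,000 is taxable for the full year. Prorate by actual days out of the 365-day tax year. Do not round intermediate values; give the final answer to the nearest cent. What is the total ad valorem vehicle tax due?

£950.82

1 May – 25 Aug 2008: 117 days at 3.35% → £44,000 × 3.35% × 117/365 = £472.4877
26 Aug 2008 – 30 Apr 2009: 248 days at 1.6% → £44,000 × 1.6% × 248/365 = £478.3342
Total = £950.8219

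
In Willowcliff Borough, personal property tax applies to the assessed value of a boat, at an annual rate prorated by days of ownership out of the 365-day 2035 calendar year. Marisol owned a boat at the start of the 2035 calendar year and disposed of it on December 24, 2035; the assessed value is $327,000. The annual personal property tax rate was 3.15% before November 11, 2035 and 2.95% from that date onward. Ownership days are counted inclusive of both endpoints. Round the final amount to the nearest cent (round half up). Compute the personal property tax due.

$10,024.12

January 1 – November 10, 2035: 314 days at 3.15% → $327,000 × 3.15% × 314/365 = $8,861.2521
November 11 – December 24, 2035: 44 days at 2.95% → $327,000 × 2.95% × 44/365 = $1,162.8658
Total = $10,024.1178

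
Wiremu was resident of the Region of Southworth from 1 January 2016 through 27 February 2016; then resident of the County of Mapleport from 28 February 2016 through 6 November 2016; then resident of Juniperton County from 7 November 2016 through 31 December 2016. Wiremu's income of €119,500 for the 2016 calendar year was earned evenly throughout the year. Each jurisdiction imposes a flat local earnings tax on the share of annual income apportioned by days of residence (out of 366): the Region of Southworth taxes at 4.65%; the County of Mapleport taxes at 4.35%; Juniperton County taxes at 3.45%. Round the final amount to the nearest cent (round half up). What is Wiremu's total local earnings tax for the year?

The Region of Southworth, 1 January – 27 February 2016: 58 days → €119,500 × 4.65% × 58/366 = €880.5779
The County of Mapleport, 28 February – 6 November 2016: 253 days → €119,500 × 4.35% × 253/366 = €3,593.3258
Juniperton County, 7 November – 31 December 2016: 55 days → €119,500 × 3.45% × 55/366 = €619.5389
Total = €5,093.4426

€5,093.44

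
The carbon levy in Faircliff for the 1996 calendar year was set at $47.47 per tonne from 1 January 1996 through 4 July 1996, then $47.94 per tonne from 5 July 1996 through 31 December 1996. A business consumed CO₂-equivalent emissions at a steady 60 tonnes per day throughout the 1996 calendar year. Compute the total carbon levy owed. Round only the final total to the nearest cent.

$1,047,517.20

1 January – 4 July 1996: 186 days × 60 tonnes/day = 11,160 tonnes at $47.47/tonne → $529,765.20
5 July – 31 December 1996: 180 days × 60 tonnes/day = 10,800 tonnes at $47.94/tonne → $517,752.00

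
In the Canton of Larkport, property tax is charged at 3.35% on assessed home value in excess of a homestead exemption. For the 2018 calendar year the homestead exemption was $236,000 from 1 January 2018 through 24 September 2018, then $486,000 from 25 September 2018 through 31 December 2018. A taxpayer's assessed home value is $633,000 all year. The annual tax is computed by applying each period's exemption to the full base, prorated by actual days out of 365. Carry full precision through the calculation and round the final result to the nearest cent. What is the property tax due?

$11,050.87

1 January – 24 September 2018: 267 days, exemption $236,000 → ($633,000 − $236,000) × 3.35% × 267/365 = $9,728.6753
25 September – 31 December 2018: 98 days, exemption $486,000 → ($633,000 − $486,000) × 3.35% × 98/365 = $1,322.1945
Total = $11,050.8699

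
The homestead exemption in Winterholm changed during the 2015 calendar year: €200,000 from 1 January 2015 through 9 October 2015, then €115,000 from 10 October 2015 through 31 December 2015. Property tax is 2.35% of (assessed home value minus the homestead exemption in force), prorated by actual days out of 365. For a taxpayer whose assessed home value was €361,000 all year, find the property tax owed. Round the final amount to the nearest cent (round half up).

1 January – 9 October 2015: 282 days, exemption €200,000 → (€361,000 − €200,000) × 2.35% × 282/365 = €2,923.1425
10 October – 31 December 2015: 83 days, exemption €115,000 → (€361,000 − €115,000) × 2.35% × 83/365 = €1,314.5836
Total = €4,237.7260

€4,237.73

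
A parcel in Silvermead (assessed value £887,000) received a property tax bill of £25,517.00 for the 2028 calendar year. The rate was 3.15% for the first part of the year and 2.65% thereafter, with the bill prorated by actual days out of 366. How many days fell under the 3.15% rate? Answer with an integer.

166 days

Let d = days at the first rate; then 366 − d days at the second rate.
£887,000 × [3.15%·d + 2.65%·(366−d)] / 366 = £25,517.00
Solving gives d = 166, so the new rate took effect on June 15, 2028.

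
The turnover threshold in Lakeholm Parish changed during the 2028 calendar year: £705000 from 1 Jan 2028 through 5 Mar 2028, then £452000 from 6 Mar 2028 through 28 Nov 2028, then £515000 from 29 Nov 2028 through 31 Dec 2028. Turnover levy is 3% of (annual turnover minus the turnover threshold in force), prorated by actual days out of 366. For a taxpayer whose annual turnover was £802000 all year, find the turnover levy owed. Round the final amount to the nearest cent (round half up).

1 Jan – 5 Mar 2028: 65 days, exemption £705000 → (£802000 − £705000) × 3% × 65/366 = £516.8033
6 Mar – 28 Nov 2028: 268 days, exemption £452000 → (£802000 − £452000) × 3% × 268/366 = £7688.5246
29 Nov – 31 Dec 2028: 33 days, exemption £515000 → (£802000 − £515000) × 3% × 33/366 = £776.3115
Total = £8981.6393

£8981.64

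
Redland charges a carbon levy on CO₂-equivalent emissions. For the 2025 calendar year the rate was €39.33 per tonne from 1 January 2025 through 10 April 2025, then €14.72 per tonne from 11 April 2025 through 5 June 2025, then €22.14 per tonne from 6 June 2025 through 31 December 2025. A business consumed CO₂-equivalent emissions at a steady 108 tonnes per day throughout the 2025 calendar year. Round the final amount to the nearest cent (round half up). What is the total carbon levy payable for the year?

1 January – 10 April 2025: 100 days × 108 tonnes/day = 10,800 tonnes at €39.33/tonne → €424,764.00
11 April – 5 June 2025: 56 days × 108 tonnes/day = 6,048 tonnes at €14.72/tonne → €89,026.56
6 June – 31 December 2025: 209 days × 108 tonnes/day = 22,572 tonnes at €22.14/tonne → €499,744.08

€1,013,534.64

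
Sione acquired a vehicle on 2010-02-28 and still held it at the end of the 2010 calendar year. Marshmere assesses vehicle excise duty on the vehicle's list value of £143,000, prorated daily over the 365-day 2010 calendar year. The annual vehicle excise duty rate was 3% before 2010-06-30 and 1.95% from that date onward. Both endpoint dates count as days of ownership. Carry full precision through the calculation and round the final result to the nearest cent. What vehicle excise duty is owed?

£2,847.27

2010-02-28 to 2010-06-29: 122 days at 3% → £143,000 × 3% × 122/365 = £1,433.9178
2010-06-30 to 2010-12-31: 185 days at 1.95% → £143,000 × 1.95% × 185/365 = £1,413.3493
Total = £2,847.2671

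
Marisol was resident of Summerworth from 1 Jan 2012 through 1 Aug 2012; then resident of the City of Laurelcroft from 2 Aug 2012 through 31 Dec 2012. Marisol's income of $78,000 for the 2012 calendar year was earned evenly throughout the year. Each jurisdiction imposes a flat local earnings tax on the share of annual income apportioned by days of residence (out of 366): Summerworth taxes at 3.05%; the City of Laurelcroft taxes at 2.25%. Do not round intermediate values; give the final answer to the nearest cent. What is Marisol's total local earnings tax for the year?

Summerworth, 1 Jan – 1 Aug 2012: 214 days → $78,000 × 3.05% × 214/366 = $1,391.0000
The City of Laurelcroft, 2 Aug – 31 Dec 2012: 152 days → $78,000 × 2.25% × 152/366 = $728.8525
Total = $2,119.8525

$2,119.85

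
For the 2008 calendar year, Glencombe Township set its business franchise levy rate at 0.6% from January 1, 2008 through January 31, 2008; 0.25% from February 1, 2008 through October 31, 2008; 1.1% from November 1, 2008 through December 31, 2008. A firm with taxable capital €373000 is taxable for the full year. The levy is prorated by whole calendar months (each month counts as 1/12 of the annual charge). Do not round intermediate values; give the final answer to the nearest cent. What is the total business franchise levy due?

€1569.71

January 1 – January 31, 2008: 1 month at 0.6% → €373000 × 0.6% × 1/12 = €186.5000
February 1 – October 31, 2008: 9 months at 0.25% → €373000 × 0.25% × 9/12 = €699.3750
November 1 – December 31, 2008: 2 months at 1.1% → €373000 × 1.1% × 2/12 = €683.8333
Total = €1569.7083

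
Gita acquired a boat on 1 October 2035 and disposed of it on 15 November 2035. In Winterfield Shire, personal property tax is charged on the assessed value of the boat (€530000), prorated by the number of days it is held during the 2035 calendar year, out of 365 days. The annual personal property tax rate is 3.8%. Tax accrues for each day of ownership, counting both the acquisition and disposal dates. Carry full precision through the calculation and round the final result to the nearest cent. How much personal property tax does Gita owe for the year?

€2538.19

Days held (1 October – 15 November 2035): 46 out of 365
Tax = €530000 × 3.8% × 46/365 = €2538.1918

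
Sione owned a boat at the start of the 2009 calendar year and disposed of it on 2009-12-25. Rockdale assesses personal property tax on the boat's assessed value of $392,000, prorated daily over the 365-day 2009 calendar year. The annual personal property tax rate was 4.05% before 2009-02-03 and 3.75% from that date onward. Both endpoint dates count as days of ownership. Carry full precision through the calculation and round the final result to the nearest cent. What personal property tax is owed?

2009-01-01 to 2009-02-02: 33 days at 4.05% → $392,000 × 4.05% × 33/365 = $1,435.3644
2009-02-03 to 2009-12-25: 326 days at 3.75% → $392,000 × 3.75% × 326/365 = $13,129.3151
Total = $14,564.6795

$14,564.68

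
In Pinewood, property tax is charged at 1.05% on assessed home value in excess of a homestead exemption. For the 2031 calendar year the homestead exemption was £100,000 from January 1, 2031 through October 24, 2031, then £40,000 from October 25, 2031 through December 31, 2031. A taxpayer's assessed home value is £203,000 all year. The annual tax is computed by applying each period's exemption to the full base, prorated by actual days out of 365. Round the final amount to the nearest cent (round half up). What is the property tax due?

January 1 – October 24, 2031: 297 days, exemption £100,000 → (£203,000 − £100,000) × 1.05% × 297/365 = £880.0151
October 25 – December 31, 2031: 68 days, exemption £40,000 → (£203,000 − £40,000) × 1.05% × 68/365 = £318.8548
Total = £1,198.8699

£1,198.87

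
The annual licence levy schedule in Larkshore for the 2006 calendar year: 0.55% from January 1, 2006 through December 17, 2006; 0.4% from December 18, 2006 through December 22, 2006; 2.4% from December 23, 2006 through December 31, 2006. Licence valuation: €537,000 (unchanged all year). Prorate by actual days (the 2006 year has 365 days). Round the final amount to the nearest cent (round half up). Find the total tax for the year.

January 1 – December 17, 2006: 351 days at 0.55% → €537,000 × 0.55% × 351/365 = €2,840.2151
December 18 – December 22, 2006: 5 days at 0.4% → €537,000 × 0.4% × 5/365 = €29.4247
December 23 – December 31, 2006: 9 days at 2.4% → €537,000 × 2.4% × 9/365 = €317.7863
Total = €3,187.4260

€3,187.43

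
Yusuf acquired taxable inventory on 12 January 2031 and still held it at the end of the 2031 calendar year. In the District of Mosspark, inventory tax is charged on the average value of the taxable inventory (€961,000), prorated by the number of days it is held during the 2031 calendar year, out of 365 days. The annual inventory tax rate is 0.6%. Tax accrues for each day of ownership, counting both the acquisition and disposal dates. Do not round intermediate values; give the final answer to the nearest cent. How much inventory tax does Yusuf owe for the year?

€5,592.23

Days held (12 January – 31 December 2031): 354 out of 365
Tax = €961,000 × 0.6% × 354/365 = €5,592.2301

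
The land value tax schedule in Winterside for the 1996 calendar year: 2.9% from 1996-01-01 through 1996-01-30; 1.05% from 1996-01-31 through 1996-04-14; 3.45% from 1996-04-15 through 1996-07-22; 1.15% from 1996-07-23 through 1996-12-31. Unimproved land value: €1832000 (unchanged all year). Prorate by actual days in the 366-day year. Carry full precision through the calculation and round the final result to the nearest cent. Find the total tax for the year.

1996-01-01 to 1996-01-30: 30 days at 2.9% → €1832000 × 2.9% × 30/366 = €4354.7541
1996-01-31 to 1996-04-14: 75 days at 1.05% → €1832000 × 1.05% × 75/366 = €3941.8033
1996-04-15 to 1996-07-22: 99 days at 3.45% → €1832000 × 3.45% × 99/366 = €17096.1639
1996-07-23 to 1996-12-31: 162 days at 1.15% → €1832000 × 1.15% × 162/366 = €9325.1803
Total = €34717.9016

€34717.90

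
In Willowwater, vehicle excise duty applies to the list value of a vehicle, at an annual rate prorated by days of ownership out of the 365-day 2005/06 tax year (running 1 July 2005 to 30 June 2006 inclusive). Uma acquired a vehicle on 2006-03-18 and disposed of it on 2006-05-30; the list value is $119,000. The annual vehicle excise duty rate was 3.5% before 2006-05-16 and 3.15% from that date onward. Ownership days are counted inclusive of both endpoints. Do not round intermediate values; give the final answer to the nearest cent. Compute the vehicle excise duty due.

$827.29

2006-03-18 to 2006-05-15: 59 days at 3.5% → $119,000 × 3.5% × 59/365 = $673.2466
2006-05-16 to 2006-05-30: 15 days at 3.15% → $119,000 × 3.15% × 15/365 = $154.0479
Total = $827.2945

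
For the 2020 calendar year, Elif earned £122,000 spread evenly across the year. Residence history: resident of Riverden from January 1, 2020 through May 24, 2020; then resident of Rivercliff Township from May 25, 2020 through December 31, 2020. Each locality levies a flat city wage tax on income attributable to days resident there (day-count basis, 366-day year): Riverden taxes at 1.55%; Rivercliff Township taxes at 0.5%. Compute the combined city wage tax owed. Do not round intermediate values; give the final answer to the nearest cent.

£1,117.50

Riverden, January 1 – May 24, 2020: 145 days → £122,000 × 1.55% × 145/366 = £749.1667
Rivercliff Township, May 25 – December 31, 2020: 221 days → £122,000 × 0.5% × 221/366 = £368.3333
Total = £1,117.5000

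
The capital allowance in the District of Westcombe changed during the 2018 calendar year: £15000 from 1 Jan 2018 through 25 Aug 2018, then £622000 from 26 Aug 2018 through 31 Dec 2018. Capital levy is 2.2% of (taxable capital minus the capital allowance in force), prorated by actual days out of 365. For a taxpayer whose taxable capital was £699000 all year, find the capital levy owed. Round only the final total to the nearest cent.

£10364.95

1 Jan – 25 Aug 2018: 237 days, exemption £15000 → (£699000 − £15000) × 2.2% × 237/365 = £9770.8932
26 Aug – 31 Dec 2018: 128 days, exemption £622000 → (£699000 − £622000) × 2.2% × 128/365 = £594.0603
Total = £10364.9534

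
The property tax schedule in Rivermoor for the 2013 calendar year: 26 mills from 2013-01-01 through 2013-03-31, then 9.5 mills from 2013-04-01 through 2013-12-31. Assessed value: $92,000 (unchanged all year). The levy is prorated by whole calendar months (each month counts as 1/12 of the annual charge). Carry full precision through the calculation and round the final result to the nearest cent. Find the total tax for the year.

$1,253.50

2013-01-01 to 2013-03-31: 3 months at 26 mills → $92,000 × 2.6% × 3/12 = $598.0000
2013-04-01 to 2013-12-31: 9 months at 9.5 mills → $92,000 × 0.95% × 9/12 = $655.5000
Total = $1,253.5000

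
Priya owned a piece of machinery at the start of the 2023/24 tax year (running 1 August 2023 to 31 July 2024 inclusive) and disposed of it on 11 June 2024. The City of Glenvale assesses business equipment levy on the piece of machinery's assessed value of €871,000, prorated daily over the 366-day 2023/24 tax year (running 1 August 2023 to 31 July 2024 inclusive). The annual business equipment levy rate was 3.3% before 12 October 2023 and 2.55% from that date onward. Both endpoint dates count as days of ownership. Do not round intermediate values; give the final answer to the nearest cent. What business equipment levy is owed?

1 August – 11 October 2023: 72 days at 3.3% → €871,000 × 3.3% × 72/366 = €5,654.3607
12 October 2023 – 11 June 2024: 244 days at 2.55% → €871,000 × 2.55% × 244/366 = €14,807.0000
Total = €20,461.3607

€20,461.36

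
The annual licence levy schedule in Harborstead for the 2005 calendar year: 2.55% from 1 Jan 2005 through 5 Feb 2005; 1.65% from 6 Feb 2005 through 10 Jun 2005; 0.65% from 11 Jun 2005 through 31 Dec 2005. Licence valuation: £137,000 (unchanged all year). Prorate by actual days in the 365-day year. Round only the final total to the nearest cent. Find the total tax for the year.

1 Jan – 5 Feb 2005: 36 days at 2.55% → £137,000 × 2.55% × 36/365 = £344.5644
6 Feb – 10 Jun 2005: 125 days at 1.65% → £137,000 × 1.65% × 125/365 = £774.1438
11 Jun – 31 Dec 2005: 204 days at 0.65% → £137,000 × 0.65% × 204/365 = £497.7041
Total = £1,616.4123

£1,616.41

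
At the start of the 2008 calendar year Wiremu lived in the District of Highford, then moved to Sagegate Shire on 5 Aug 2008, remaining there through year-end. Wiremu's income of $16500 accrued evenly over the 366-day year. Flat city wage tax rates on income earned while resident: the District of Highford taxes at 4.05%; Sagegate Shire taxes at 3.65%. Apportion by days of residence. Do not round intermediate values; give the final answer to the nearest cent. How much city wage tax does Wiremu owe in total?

The District of Highford, 1 Jan – 4 Aug 2008: 217 days → $16500 × 4.05% × 217/366 = $396.2029
Sagegate Shire, 5 Aug – 31 Dec 2008: 149 days → $16500 × 3.65% × 149/366 = $245.1783
Total = $641.3811

$641.38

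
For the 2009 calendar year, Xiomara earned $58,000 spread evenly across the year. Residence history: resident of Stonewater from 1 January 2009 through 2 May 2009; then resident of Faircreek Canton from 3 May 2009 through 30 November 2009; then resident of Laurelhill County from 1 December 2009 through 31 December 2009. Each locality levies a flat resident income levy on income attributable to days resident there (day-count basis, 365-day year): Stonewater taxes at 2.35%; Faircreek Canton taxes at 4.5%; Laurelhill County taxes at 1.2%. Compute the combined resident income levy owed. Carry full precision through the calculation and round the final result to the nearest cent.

$2,030.64

Stonewater, 1 January – 2 May 2009: 122 days → $58,000 × 2.35% × 122/365 = $455.5781
Faircreek Canton, 3 May – 30 November 2009: 212 days → $58,000 × 4.5% × 212/365 = $1,515.9452
Laurelhill County, 1 December – 31 December 2009: 31 days → $58,000 × 1.2% × 31/365 = $59.1123
Total = $2,030.6356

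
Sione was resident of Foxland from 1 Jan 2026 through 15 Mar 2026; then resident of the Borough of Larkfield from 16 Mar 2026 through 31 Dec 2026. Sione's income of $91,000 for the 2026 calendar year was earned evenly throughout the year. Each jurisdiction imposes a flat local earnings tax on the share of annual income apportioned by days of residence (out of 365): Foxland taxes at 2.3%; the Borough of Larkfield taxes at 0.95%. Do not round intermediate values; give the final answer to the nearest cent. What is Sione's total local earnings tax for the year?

$1,113.57

Foxland, 1 Jan – 15 Mar 2026: 74 days → $91,000 × 2.3% × 74/365 = $424.3342
The Borough of Larkfield, 16 Mar – 31 Dec 2026: 291 days → $91,000 × 0.95% × 291/365 = $689.2315
Total = $1,113.5658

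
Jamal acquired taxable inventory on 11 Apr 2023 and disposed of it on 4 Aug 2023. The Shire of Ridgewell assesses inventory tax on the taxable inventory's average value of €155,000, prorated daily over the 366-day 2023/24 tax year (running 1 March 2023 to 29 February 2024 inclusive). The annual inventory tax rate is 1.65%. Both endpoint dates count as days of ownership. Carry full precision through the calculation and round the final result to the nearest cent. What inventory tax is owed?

Days held (11 Apr – 4 Aug 2023): 116 out of 366
Tax = €155,000 × 1.65% × 116/366 = €810.5738

€810.57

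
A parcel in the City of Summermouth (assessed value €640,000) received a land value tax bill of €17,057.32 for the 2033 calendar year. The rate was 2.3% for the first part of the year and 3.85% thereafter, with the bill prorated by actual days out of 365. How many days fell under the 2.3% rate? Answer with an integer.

279 days

Let d = days at the first rate; then 365 − d days at the second rate.
€640,000 × [2.3%·d + 3.85%·(365−d)] / 365 = €17,057.32
Solving gives d = 279, so the new rate took effect on 7 Oct 2033.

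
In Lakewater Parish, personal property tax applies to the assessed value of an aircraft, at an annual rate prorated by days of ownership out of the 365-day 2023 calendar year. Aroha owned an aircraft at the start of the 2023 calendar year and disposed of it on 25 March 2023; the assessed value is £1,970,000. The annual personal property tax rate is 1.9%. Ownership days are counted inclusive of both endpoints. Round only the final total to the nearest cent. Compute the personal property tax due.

£8,614.03

Days held (1 January – 25 March 2023): 84 out of 365
Tax = £1,970,000 × 1.9% × 84/365 = £8,614.0274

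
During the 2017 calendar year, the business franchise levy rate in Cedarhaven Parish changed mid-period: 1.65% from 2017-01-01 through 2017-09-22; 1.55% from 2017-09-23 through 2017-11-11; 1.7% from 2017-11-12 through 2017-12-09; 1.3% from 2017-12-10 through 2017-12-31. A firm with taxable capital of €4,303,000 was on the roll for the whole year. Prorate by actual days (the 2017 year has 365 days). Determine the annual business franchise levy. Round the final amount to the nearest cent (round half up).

€69,667.34

2017-01-01 to 2017-09-22: 265 days at 1.65% → €4,303,000 × 1.65% × 265/365 = €51,547.5822
2017-09-23 to 2017-11-11: 50 days at 1.55% → €4,303,000 × 1.55% × 50/365 = €9,136.5068
2017-11-12 to 2017-12-09: 28 days at 1.7% → €4,303,000 × 1.7% × 28/365 = €5,611.5836
2017-12-10 to 2017-12-31: 22 days at 1.3% → €4,303,000 × 1.3% × 22/365 = €3,371.6658
Total = €69,667.3384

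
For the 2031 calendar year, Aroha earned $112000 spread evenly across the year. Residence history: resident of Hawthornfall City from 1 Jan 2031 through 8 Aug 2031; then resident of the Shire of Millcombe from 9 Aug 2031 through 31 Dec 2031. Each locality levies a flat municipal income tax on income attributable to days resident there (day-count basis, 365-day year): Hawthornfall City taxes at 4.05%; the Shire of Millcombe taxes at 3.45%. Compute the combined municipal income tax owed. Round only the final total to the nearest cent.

Hawthornfall City, 1 Jan – 8 Aug 2031: 220 days → $112000 × 4.05% × 220/365 = $2734.0274
The Shire of Millcombe, 9 Aug – 31 Dec 2031: 145 days → $112000 × 3.45% × 145/365 = $1535.0137
Total = $4269.0411

$4269.04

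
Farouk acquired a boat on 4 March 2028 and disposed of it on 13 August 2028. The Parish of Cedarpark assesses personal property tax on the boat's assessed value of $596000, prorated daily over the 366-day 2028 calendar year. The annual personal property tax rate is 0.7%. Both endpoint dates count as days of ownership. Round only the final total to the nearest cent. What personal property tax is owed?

$1858.02

Days held (4 March – 13 August 2028): 163 out of 366
Tax = $596000 × 0.7% × 163/366 = $1858.0219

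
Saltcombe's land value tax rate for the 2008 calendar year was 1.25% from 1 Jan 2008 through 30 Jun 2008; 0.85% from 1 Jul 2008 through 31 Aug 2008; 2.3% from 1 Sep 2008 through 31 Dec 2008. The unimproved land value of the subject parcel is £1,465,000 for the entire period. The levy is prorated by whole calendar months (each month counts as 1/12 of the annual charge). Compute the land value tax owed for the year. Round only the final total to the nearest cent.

1 Jan – 30 Jun 2008: 6 months at 1.25% → £1,465,000 × 1.25% × 6/12 = £9,156.2500
1 Jul – 31 Aug 2008: 2 months at 0.85% → £1,465,000 × 0.85% × 2/12 = £2,075.4167
1 Sep – 31 Dec 2008: 4 months at 2.3% → £1,465,000 × 2.3% × 4/12 = £11,231.6667
Total = £22,463.3333

£22,463.33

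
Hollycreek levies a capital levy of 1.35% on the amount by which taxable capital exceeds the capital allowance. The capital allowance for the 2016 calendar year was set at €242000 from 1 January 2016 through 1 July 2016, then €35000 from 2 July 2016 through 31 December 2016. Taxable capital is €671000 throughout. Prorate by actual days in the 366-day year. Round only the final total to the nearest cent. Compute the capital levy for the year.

€7188.75

1 January – 1 July 2016: 183 days, exemption €242000 → (€671000 − €242000) × 1.35% × 183/366 = €2895.7500
2 July – 31 December 2016: 183 days, exemption €35000 → (€671000 − €35000) × 1.35% × 183/366 = €4293.0000
Total = €7188.7500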